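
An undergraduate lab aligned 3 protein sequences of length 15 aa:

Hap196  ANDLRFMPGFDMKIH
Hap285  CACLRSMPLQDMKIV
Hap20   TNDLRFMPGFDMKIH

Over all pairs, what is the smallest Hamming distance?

1

Pairwise Hamming distances:
  Hap196 vs Hap285: 7
  Hap196 vs Hap20: 1
  Hap285 vs Hap20: 7
The smallest is 1, between Hap196 and Hap20.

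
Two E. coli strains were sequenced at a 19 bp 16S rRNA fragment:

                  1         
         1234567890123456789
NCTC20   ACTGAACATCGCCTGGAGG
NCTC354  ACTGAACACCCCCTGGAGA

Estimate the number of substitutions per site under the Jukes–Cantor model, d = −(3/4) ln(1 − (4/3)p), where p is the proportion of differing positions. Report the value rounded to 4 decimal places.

0.1773

Mismatches occur at site 9 (T↔C), site 11 (G↔C), site 19 (G↔A).
p = 3/19 = 0.157895.
d = −0.75 · ln(1 − (4/3)·0.157895) = −0.75 · ln(0.789473) = −0.75 · (-0.236390) = 0.1773.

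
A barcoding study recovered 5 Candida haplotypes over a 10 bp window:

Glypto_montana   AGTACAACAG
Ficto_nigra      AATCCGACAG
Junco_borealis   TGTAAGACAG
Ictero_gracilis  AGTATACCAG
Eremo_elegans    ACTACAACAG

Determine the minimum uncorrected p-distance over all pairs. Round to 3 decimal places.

Pairwise Hamming distances:
  Glypto_montana vs Ficto_nigra: 3
  Glypto_montana vs Junco_borealis: 3
  Glypto_montana vs Ictero_gracilis: 2
  Glypto_montana vs Eremo_elegans: 1
  Ficto_nigra vs Junco_borealis: 4
  Ficto_nigra vs Ictero_gracilis: 5
  Ficto_nigra vs Eremo_elegans: 3
  Junco_borealis vs Ictero_gracilis: 4
  Junco_borealis vs Eremo_elegans: 4
  Ictero_gracilis vs Eremo_elegans: 3
The smallest is 1 mismatch, between Glypto_montana and Eremo_elegans; p = 1/10 = 0.100.

0.100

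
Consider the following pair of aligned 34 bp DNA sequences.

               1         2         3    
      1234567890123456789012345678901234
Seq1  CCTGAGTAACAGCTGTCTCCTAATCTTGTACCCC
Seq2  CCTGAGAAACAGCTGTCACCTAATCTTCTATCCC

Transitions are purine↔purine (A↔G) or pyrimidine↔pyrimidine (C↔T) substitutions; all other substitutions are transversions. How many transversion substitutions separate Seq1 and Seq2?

3

Differing sites — 7:T/A (Tv); 18:T/A (Tv); 28:G/C (Tv); 31:C/T (Ti).
Of the 4 differences, 1 transition and 3 transversions, so the answer is 3.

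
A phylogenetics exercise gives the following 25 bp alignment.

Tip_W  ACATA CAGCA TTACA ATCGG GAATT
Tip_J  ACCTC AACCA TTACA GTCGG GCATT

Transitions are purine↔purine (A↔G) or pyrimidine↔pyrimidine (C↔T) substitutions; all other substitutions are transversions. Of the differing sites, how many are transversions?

5

Differing sites — 3:A/C (Tv); 5:A/C (Tv); 6:C/A (Tv); 8:G/C (Tv); 16:A/G (Ti); 22:A/C (Tv).
Of the 6 differences, 1 transition and 5 transversions, so the answer is 5.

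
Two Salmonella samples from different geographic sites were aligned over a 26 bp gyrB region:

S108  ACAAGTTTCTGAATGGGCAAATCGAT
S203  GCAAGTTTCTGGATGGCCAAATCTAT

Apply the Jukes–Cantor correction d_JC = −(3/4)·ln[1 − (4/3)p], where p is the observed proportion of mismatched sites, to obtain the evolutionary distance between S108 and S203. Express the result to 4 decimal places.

Differing sites — 1:A/G; 12:A/G; 17:G/C; 24:G/T.
p = 4/26 = 0.153846.
d = −0.75 · ln(1 − (4/3)·0.153846) = −0.75 · ln(0.794872) = −0.75 · (-0.229574) = 0.1722.

0.1722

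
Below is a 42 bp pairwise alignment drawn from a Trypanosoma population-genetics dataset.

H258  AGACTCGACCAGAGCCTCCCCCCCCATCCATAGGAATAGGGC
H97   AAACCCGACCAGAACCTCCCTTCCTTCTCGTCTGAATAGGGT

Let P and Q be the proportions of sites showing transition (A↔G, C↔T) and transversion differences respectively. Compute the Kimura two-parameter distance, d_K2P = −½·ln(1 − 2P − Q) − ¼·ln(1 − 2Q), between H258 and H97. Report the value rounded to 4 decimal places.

Differing sites — 2:G/A (Ti); 5:T/C (Ti); 14:G/A (Ti); 21:C/T (Ti); 22:C/T (Ti); 25:C/T (Ti); 26:A/T (Tv); 27:T/C (Ti); 28:C/T (Ti); 30:A/G (Ti); 32:A/C (Tv); 33:G/T (Tv); 42:C/T (Ti).
Of the 13 differences, 10 transitions and 3 transversions over 42 sites: P = 10/42 = 0.238095, Q = 3/42 = 0.071429.
d = −0.5·ln(0.452381) − 0.25·ln(0.857142) = −0.5·(-0.793231) − 0.25·(-0.154152) = 0.4352.

0.4352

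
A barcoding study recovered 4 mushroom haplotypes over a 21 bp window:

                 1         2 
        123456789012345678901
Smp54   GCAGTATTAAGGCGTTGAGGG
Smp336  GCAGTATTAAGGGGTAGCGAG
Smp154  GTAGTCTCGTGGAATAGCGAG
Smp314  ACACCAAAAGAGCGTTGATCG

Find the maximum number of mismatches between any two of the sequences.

16

Pairwise Hamming distances:
  Smp54 vs Smp336: 4
  Smp54 vs Smp154: 10
  Smp54 vs Smp314: 9
  Smp336 vs Smp154: 7
  Smp336 vs Smp314: 12
  Smp154 vs Smp314: 16
The largest is 16, between Smp154 and Smp314.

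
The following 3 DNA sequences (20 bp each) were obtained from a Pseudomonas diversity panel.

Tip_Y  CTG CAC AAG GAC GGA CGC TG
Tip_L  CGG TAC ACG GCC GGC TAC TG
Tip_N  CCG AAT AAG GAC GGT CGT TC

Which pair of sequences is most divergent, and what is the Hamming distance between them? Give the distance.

Pairwise Hamming distances:
  Tip_Y vs Tip_L: 7
  Tip_Y vs Tip_N: 6
  Tip_L vs Tip_N: 10
The largest is 10, between Tip_L and Tip_N.

10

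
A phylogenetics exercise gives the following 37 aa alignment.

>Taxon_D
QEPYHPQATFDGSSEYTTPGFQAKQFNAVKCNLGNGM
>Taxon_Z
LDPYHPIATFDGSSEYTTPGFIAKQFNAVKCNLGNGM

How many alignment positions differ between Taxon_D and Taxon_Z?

The sequences differ at positions 1 (Q/L), 2 (E/D), 7 (Q/I), 22 (Q/I).
That gives 4 mismatches out of 37 aligned sites, so the Hamming distance is 4.

4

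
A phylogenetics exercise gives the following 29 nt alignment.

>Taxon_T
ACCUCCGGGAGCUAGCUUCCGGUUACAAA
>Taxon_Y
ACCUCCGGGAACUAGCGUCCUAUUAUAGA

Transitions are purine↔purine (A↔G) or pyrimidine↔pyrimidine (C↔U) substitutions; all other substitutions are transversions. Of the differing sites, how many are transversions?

The sequences differ at positions 11 (G/A, transition), 17 (U/G, transversion), 21 (G/U, transversion), 22 (G/A, transition), 26 (C/U, transition), 28 (A/G, transition).
Of the 6 differences, 4 transitions and 2 transversions, so the answer is 2.

2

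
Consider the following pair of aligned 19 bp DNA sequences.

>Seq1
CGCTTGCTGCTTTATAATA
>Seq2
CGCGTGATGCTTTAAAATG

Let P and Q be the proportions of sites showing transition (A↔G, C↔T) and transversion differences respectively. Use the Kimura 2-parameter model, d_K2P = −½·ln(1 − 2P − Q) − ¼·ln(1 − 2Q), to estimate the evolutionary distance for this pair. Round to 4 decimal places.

Mismatches occur at site 4 (T→G, transversion), site 7 (C→A, transversion), site 15 (T→A, transversion), site 19 (A→G, transition).
Of the 4 differences, 1 transition and 3 transversions over 19 sites: P = 1/19 = 0.052632, Q = 3/19 = 0.157895.
d = −0.5·ln(0.736841) − 0.25·ln(0.684210) = −0.5·(-0.305383) − 0.25·(-0.379490) = 0.2476.

0.2476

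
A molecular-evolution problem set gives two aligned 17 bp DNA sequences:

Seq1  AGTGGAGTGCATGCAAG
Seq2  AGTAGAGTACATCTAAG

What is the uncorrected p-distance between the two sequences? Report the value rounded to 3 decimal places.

Mismatches occur at site 4 (G→A), site 9 (G→A), site 13 (G→C), site 14 (C→T).
There are 4 differences over 17 sites, so p = 4/17 = 0.235.

0.235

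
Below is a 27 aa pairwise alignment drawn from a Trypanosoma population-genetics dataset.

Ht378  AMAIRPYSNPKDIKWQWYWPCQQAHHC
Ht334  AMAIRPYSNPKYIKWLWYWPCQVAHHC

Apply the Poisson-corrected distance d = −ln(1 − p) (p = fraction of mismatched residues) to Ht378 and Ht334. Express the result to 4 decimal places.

Differing sites — 12:D/Y; 16:Q/L; 23:Q/V.
p = 3/27 = 0.111111.
d = −ln(1 − 0.111111) = −ln(0.888889) = 0.1178.

0.1178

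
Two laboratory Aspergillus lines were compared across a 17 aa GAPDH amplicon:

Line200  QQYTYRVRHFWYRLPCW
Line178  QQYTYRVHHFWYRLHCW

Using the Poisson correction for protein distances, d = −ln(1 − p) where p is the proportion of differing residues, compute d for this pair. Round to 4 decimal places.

The sequences differ at positions 8 (R/H), 15 (P/H).
p = 2/17 = 0.117647.
d = −ln(1 − 0.117647) = −ln(0.882353) = 0.1252.

0.1252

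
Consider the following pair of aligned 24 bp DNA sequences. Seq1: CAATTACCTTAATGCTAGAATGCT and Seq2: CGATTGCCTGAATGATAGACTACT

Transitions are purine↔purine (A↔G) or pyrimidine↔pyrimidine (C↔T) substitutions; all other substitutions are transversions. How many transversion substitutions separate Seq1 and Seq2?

3

The sequences differ at positions 2 (A/G, transition), 6 (A/G, transition), 10 (T/G, transversion), 15 (C/A, transversion), 20 (A/C, transversion), 22 (G/A, transition).
Of the 6 differences, 3 transitions and 3 transversions, so the answer is 3.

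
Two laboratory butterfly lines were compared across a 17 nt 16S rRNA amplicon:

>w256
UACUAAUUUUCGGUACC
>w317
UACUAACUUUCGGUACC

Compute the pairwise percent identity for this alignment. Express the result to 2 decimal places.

A single mismatch occurs at site 7 (U→C).
16 of the 17 sites match, so the percent identity is 16/17 × 100 = 94.12%.

94.12%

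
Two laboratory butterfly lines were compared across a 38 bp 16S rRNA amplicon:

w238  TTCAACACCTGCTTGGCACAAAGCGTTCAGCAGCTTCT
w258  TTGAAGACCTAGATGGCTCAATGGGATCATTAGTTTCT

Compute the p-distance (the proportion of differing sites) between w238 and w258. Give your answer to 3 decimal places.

0.316

Differing sites — 3:C/G; 6:C/G; 11:G/A; 12:C/G; 13:T/A; 18:A/T; 22:A/T; 24:C/G; 26:T/A; 30:G/T; 31:C/T; 34:C/T.
There are 12 differences over 38 sites, so p = 12/38 = 0.316.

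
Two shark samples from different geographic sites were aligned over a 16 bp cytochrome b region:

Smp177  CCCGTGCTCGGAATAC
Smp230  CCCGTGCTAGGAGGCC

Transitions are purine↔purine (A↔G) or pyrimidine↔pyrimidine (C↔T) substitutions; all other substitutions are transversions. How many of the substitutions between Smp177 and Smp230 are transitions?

The sequences differ at positions 9 (C/A, transversion), 13 (A/G, transition), 14 (T/G, transversion), 15 (A/C, transversion).
Of the 4 differences, 1 transition and 3 transversions, so the answer is 1.

1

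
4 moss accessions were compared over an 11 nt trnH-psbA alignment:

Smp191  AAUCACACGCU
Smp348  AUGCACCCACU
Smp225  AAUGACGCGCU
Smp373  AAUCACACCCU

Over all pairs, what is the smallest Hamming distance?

1

Pairwise Hamming distances:
  Smp191 vs Smp348: 4
  Smp191 vs Smp225: 2
  Smp191 vs Smp373: 1
  Smp348 vs Smp225: 5
  Smp348 vs Smp373: 4
  Smp225 vs Smp373: 3
The smallest is 1, between Smp191 and Smp373.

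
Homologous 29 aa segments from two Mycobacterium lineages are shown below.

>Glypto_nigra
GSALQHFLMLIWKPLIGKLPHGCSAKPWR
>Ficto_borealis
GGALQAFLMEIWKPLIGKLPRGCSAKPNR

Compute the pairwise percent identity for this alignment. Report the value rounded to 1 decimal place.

82.8%

The sequences differ at positions 2 (S/G), 6 (H/A), 10 (L/E), 21 (H/R), 28 (W/N).
24 of the 29 sites match, so the percent identity is 24/29 × 100 = 82.8%.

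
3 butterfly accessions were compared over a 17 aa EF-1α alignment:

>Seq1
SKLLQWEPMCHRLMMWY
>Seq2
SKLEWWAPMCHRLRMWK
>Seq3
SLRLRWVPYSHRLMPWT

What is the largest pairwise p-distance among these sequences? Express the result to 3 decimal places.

Pairwise Hamming distances:
  Seq1 vs Seq2: 5
  Seq1 vs Seq3: 8
  Seq2 vs Seq3: 10
The largest is 10 mismatches, between Seq2 and Seq3; p = 10/17 = 0.588.

0.588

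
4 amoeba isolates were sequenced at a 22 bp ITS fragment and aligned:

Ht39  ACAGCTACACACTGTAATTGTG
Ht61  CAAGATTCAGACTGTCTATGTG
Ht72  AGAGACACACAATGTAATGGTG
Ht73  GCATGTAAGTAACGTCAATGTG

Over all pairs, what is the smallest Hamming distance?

5

Pairwise Hamming distances:
  Ht39 vs Ht61: 8
  Ht39 vs Ht72: 5
  Ht39 vs Ht73: 10
  Ht61 vs Ht72: 10
  Ht61 vs Ht73: 11
  Ht72 vs Ht73: 12
The smallest is 5, between Ht39 and Ht72.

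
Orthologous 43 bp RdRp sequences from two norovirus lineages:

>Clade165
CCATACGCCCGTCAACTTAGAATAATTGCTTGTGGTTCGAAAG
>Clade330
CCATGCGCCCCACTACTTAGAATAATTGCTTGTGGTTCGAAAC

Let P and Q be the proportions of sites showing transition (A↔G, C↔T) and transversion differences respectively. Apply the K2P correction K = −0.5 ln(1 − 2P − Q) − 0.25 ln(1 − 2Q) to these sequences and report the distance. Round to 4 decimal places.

0.1266

Mismatches occur at site 5 (A/G, transition), site 11 (G/C, transversion), site 12 (T/A, transversion), site 14 (A/T, transversion), site 43 (G/C, transversion).
Of the 5 differences, 1 transition and 4 transversions over 43 sites: P = 1/43 = 0.023256, Q = 4/43 = 0.093023.
d = −0.5·ln(0.860465) − 0.25·ln(0.813954) = −0.5·(-0.150282) − 0.25·(-0.205851) = 0.1266.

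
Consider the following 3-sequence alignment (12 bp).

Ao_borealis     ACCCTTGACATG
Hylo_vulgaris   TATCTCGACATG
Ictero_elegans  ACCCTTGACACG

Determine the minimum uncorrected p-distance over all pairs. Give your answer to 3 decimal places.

Pairwise Hamming distances:
  Ao_borealis vs Hylo_vulgaris: 4
  Ao_borealis vs Ictero_elegans: 1
  Hylo_vulgaris vs Ictero_elegans: 5
The smallest is 1 mismatch, between Ao_borealis and Ictero_elegans; p = 1/12 = 0.083.

0.083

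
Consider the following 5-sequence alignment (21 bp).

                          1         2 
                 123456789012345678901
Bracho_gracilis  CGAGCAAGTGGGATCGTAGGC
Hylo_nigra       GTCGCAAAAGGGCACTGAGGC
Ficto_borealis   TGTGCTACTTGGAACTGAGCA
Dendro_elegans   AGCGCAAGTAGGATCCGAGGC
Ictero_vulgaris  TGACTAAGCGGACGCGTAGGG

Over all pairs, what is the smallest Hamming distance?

Pairwise Hamming distances:
  Bracho_gracilis vs Hylo_nigra: 9
  Bracho_gracilis vs Ficto_borealis: 10
  Bracho_gracilis vs Dendro_elegans: 5
  Bracho_gracilis vs Ictero_vulgaris: 8
  Hylo_nigra vs Ficto_borealis: 10
  Hylo_nigra vs Dendro_elegans: 8
  Hylo_nigra vs Ictero_vulgaris: 12
  Ficto_borealis vs Dendro_elegans: 9
  Ficto_borealis vs Ictero_vulgaris: 14
  Dendro_elegans vs Ictero_vulgaris: 12
The smallest is 5, between Bracho_gracilis and Dendro_elegans.

5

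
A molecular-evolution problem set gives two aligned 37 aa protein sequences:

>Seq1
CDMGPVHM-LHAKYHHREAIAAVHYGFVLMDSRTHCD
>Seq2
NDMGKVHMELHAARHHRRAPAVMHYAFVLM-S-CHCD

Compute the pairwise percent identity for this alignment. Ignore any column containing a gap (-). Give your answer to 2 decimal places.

70.59%

Excluding the 3 gap columns leaves 34 comparable sites.
The sequences differ at positions 1 (C/N), 5 (P/K), 13 (K/A), 14 (Y/R), 18 (E/R), 20 (I/P), 22 (A/V), 23 (V/M), 26 (G/A), 34 (T/C).
24 of the 34 comparable sites match, so the percent identity is 24/34 × 100 = 70.59%.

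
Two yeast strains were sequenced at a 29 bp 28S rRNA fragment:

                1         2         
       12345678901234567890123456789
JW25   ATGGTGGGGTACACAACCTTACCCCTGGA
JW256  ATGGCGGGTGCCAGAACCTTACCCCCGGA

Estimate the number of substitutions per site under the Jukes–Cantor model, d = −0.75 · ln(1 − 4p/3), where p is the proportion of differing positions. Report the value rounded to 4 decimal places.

Mismatches occur at site 5 (T↔C), site 9 (G↔T), site 10 (T↔G), site 11 (A↔C), site 14 (C↔G), site 26 (T↔C).
p = 6/29 = 0.206897.
d = −0.75 · ln(1 − (4/3)·0.206897) = −0.75 · ln(0.724137) = −0.75 · (-0.322775) = 0.2421.

0.2421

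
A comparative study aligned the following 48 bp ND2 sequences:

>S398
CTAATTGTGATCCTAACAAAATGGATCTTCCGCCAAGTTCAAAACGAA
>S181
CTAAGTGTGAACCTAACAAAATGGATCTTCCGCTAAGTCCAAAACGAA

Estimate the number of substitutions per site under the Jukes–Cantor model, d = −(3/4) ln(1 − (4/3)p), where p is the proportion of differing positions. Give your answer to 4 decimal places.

Differing sites — 5:T/G; 11:T/A; 34:C/T; 39:T/C.
p = 4/48 = 0.083333.
d = −0.75 · ln(1 − (4/3)·0.083333) = −0.75 · ln(0.888889) = −0.75 · (-0.117783) = 0.0883.

0.0883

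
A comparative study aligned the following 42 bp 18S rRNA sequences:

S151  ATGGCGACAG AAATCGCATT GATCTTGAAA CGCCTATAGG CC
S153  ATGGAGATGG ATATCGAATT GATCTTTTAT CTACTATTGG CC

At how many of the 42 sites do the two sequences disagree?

Differing sites — 5:C/A; 8:C/T; 9:A/G; 12:A/T; 17:C/A; 27:G/T; 28:A/T; 30:A/T; 32:G/T; 33:C/A; 38:A/T.
That gives 11 mismatches out of 42 aligned sites, so the Hamming distance is 11.

11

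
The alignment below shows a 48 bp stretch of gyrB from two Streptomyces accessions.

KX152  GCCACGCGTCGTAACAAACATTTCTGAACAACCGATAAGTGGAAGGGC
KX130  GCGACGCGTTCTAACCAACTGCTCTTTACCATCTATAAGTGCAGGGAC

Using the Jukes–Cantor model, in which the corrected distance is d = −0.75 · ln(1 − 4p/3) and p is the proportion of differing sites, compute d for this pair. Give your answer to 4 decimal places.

Mismatches occur at site 3 (C/G), site 10 (C/T), site 11 (G/C), site 16 (A/C), site 20 (A/T), site 21 (T/G), site 22 (T/C), site 26 (G/T), site 27 (A/T), site 30 (A/C), site 32 (C/T), site 34 (G/T), site 42 (G/C), site 44 (A/G), site 47 (G/A).
p = 15/48 = 0.312500.
d = −0.75 · ln(1 − (4/3)·0.312500) = −0.75 · ln(0.583333) = −0.75 · (-0.538997) = 0.4042.

0.4042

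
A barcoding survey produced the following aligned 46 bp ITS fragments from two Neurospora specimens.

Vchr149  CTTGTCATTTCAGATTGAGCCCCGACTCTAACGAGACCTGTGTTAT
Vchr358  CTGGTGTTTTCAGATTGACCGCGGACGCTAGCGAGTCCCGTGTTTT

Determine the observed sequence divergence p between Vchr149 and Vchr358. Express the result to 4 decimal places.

0.2391

The sequences differ at positions 3 (T/G), 6 (C/G), 7 (A/T), 19 (G/C), 21 (C/G), 23 (C/G), 27 (T/G), 31 (A/G), 36 (A/T), 39 (T/C), 45 (A/T).
There are 11 differences over 46 sites, so p = 11/46 = 0.2391.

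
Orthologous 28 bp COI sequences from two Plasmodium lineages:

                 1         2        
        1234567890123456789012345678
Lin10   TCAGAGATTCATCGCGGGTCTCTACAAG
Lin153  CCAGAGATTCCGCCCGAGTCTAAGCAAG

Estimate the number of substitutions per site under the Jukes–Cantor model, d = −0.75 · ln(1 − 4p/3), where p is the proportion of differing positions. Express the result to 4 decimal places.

0.3597

Mismatches occur at site 1 (T/C), site 11 (A/C), site 12 (T/G), site 14 (G/C), site 17 (G/A), site 22 (C/A), site 23 (T/A), site 24 (A/G).
p = 8/28 = 0.285714.
d = −0.75 · ln(1 − (4/3)·0.285714) = −0.75 · ln(0.619048) = −0.75 · (-0.479572) = 0.3597.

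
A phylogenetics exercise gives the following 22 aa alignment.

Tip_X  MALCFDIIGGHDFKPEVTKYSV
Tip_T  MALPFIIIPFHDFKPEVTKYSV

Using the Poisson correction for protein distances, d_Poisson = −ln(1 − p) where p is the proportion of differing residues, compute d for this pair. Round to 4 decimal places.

0.2007

Differing sites — 4:C/P; 6:D/I; 9:G/P; 10:G/F.
p = 4/22 = 0.181818.
d = −ln(1 − 0.181818) = −ln(0.818182) = 0.2007.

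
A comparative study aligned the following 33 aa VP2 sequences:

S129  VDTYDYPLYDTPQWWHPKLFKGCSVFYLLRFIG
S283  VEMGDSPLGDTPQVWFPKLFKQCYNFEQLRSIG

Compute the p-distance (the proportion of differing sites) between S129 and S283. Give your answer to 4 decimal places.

The sequences differ at positions 2 (D/E), 3 (T/M), 4 (Y/G), 6 (Y/S), 9 (Y/G), 14 (W/V), 16 (H/F), 22 (G/Q), 24 (S/Y), 25 (V/N), 27 (Y/E), 28 (L/Q), 31 (F/S).
There are 13 differences over 33 sites, so p = 13/33 = 0.3939.

0.3939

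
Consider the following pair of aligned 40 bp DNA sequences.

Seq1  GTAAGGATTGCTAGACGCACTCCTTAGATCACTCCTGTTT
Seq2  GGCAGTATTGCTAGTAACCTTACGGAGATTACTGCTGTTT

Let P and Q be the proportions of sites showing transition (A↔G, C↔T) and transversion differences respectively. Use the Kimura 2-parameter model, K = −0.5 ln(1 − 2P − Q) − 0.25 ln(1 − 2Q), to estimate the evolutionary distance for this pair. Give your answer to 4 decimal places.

0.4287

Mismatches occur at site 2 (T↔G, transversion), site 3 (A↔C, transversion), site 6 (G↔T, transversion), site 15 (A↔T, transversion), site 16 (C↔A, transversion), site 17 (G↔A, transition), site 19 (A↔C, transversion), site 20 (C↔T, transition), site 22 (C↔A, transversion), site 24 (T↔G, transversion), site 25 (T↔G, transversion), site 30 (C↔T, transition), site 34 (C↔G, transversion).
Of the 13 differences, 3 transitions and 10 transversions over 40 sites: P = 3/40 = 0.075000, Q = 10/40 = 0.250000.
d = −0.5·ln(0.600000) − 0.25·ln(0.500000) = −0.5·(-0.510826) − 0.25·(-0.693147) = 0.4287.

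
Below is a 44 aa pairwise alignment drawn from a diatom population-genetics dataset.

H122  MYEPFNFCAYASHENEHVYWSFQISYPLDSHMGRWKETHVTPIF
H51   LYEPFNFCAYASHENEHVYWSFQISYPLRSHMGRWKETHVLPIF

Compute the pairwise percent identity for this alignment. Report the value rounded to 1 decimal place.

Differing sites — 1:M/L; 29:D/R; 41:T/L.
41 of the 44 sites match, so the percent identity is 41/44 × 100 = 93.2%.

93.2%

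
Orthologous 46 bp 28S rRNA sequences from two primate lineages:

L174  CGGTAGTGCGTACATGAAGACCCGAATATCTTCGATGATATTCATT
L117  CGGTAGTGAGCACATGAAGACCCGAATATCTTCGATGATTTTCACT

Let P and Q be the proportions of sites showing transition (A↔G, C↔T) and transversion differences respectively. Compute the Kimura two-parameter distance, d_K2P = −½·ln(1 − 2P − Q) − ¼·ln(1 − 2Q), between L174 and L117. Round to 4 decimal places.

The sequences differ at positions 9 (C/A, transversion), 11 (T/C, transition), 40 (A/T, transversion), 45 (T/C, transition).
Of the 4 differences, 2 transitions and 2 transversions over 46 sites: P = 2/46 = 0.043478, Q = 2/46 = 0.043478.
d = −0.5·ln(0.869566) − 0.25·ln(0.913044) = −0.5·(-0.139761) − 0.25·(-0.090971) = 0.0926.

0.0926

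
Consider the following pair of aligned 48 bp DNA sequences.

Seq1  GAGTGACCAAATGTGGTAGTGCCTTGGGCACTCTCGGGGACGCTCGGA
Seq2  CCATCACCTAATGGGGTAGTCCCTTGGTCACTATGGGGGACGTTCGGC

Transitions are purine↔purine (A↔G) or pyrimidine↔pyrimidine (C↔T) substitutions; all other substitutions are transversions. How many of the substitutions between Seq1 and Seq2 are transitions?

2

Mismatches occur at site 1 (G/C, transversion), site 2 (A/C, transversion), site 3 (G/A, transition), site 5 (G/C, transversion), site 9 (A/T, transversion), site 14 (T/G, transversion), site 21 (G/C, transversion), site 28 (G/T, transversion), site 33 (C/A, transversion), site 35 (C/G, transversion), site 43 (C/T, transition), site 48 (A/C, transversion).
Of the 12 differences, 2 transitions and 10 transversions, so the answer is 2.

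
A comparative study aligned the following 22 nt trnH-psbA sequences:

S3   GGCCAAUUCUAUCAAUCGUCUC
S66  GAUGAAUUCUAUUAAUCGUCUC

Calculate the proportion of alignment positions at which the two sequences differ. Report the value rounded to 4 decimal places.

Differing sites — 2:G/A; 3:C/U; 4:C/G; 13:C/U.
There are 4 differences over 22 sites, so p = 4/22 = 0.1818.

0.1818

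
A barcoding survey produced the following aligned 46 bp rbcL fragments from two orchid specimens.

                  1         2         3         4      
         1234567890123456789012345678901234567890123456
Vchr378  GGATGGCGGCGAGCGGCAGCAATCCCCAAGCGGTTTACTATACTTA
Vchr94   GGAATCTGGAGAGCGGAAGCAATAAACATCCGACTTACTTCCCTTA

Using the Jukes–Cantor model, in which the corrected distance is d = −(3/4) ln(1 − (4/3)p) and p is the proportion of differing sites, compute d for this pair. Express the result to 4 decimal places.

0.4674

The sequences differ at positions 4 (T/A), 5 (G/T), 6 (G/C), 7 (C/T), 10 (C/A), 17 (C/A), 24 (C/A), 25 (C/A), 26 (C/A), 29 (A/T), 30 (G/C), 33 (G/A), 34 (T/C), 40 (A/T), 41 (T/C), 42 (A/C).
p = 16/46 = 0.347826.
d = −0.75 · ln(1 − (4/3)·0.347826) = −0.75 · ln(0.536232) = −0.75 · (-0.623188) = 0.4674.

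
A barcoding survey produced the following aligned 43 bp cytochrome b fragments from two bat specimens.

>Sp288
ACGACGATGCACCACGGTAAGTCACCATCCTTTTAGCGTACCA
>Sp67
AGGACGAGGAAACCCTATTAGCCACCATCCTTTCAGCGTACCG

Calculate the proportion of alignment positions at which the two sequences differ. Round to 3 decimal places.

0.256

Mismatches occur at site 2 (C/G), site 8 (T/G), site 10 (C/A), site 12 (C/A), site 14 (A/C), site 16 (G/T), site 17 (G/A), site 19 (A/T), site 22 (T/C), site 34 (T/C), site 43 (A/G).
There are 11 differences over 43 sites, so p = 11/43 = 0.256.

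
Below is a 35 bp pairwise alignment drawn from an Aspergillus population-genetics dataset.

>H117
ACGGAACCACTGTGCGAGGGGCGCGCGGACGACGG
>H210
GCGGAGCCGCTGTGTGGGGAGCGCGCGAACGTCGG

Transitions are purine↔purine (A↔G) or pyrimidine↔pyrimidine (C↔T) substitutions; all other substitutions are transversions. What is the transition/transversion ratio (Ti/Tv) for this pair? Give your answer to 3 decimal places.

The sequences differ at positions 1 (A/G, transition), 6 (A/G, transition), 9 (A/G, transition), 15 (C/T, transition), 17 (A/G, transition), 20 (G/A, transition), 28 (G/A, transition), 32 (A/T, transversion).
Of the 8 differences, 7 transitions and 1 transversion, so Ti/Tv = 7/1 = 7.000.

7.000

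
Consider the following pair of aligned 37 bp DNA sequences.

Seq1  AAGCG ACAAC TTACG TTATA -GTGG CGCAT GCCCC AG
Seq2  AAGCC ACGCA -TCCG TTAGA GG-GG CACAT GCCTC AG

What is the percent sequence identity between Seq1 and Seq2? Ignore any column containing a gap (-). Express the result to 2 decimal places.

76.47%

Excluding the 3 gap columns leaves 34 comparable sites.
The sequences differ at positions 5 (G/C), 8 (A/G), 9 (A/C), 10 (C/A), 13 (A/C), 19 (T/G), 27 (G/A), 34 (C/T).
26 of the 34 comparable sites match, so the percent identity is 26/34 × 100 = 76.47%.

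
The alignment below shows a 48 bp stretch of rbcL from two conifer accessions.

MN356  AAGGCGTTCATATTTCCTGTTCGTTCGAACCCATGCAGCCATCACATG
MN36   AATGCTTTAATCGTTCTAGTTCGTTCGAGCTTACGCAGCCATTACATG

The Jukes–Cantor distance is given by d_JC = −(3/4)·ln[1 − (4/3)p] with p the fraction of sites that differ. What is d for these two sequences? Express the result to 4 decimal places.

Differing sites — 3:G/T; 6:G/T; 9:C/A; 12:A/C; 13:T/G; 17:C/T; 18:T/A; 29:A/G; 31:C/T; 32:C/T; 34:T/C; 43:C/T.
p = 12/48 = 0.250000.
d = −0.75 · ln(1 − (4/3)·0.250000) = −0.75 · ln(0.666667) = −0.75 · (-0.405465) = 0.3041.

0.3041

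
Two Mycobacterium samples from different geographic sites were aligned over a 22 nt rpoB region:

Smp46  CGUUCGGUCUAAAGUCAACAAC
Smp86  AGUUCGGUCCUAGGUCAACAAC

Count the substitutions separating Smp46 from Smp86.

Differing sites — 1:C/A; 10:U/C; 11:A/U; 13:A/G.
That gives 4 mismatches out of 22 aligned sites, so the Hamming distance is 4.

4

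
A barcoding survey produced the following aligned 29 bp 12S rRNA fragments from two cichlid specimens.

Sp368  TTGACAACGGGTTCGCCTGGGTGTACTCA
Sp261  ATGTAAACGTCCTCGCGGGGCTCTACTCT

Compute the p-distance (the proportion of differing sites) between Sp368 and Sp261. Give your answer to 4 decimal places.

0.3793

The sequences differ at positions 1 (T/A), 4 (A/T), 5 (C/A), 10 (G/T), 11 (G/C), 12 (T/C), 17 (C/G), 18 (T/G), 21 (G/C), 23 (G/C), 29 (A/T).
There are 11 differences over 29 sites, so p = 11/29 = 0.3793.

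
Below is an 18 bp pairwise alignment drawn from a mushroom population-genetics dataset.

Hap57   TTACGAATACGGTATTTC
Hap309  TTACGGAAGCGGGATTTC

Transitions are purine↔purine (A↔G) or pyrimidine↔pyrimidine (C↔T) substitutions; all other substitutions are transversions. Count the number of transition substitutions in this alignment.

2

Differing sites — 6:A/G (Ti); 8:T/A (Tv); 9:A/G (Ti); 13:T/G (Tv).
Of the 4 differences, 2 transitions and 2 transversions, so the answer is 2.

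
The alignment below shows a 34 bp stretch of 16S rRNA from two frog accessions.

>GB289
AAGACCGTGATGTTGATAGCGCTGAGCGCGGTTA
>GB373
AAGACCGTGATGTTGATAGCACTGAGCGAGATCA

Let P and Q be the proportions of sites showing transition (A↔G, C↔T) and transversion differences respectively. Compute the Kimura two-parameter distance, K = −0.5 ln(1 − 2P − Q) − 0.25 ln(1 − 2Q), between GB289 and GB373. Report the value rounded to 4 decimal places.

Mismatches occur at site 21 (G↔A, transition), site 29 (C↔A, transversion), site 31 (G↔A, transition), site 33 (T↔C, transition).
Of the 4 differences, 3 transitions and 1 transversion over 34 sites: P = 3/34 = 0.088235, Q = 1/34 = 0.029412.
d = −0.5·ln(0.794118) − 0.25·ln(0.941176) = −0.5·(-0.230523) − 0.25·(-0.060625) = 0.1304.

0.1304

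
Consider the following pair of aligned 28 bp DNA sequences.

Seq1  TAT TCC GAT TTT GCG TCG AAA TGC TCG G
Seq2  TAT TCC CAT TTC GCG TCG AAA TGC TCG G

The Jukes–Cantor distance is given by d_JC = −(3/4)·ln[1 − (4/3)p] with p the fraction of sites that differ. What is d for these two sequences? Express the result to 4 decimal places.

0.0751

The sequences differ at positions 7 (G/C), 12 (T/C).
p = 2/28 = 0.071429.
d = −0.75 · ln(1 − (4/3)·0.071429) = −0.75 · ln(0.904761) = −0.75 · (-0.100084) = 0.0751.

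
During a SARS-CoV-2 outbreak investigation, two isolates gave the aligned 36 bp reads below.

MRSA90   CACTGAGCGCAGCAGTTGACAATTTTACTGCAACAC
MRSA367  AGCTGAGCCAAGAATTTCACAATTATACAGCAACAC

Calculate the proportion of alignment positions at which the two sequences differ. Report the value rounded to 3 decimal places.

The sequences differ at positions 1 (C/A), 2 (A/G), 9 (G/C), 10 (C/A), 13 (C/A), 15 (G/T), 18 (G/C), 25 (T/A), 29 (T/A).
There are 9 differences over 36 sites, so p = 9/36 = 0.250.

0.250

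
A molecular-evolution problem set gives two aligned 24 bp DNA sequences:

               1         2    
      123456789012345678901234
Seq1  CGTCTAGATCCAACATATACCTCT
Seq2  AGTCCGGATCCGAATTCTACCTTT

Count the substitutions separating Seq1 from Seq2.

8

Differing sites — 1:C/A; 5:T/C; 6:A/G; 12:A/G; 14:C/A; 15:A/T; 17:A/C; 23:C/T.
That gives 8 mismatches out of 24 aligned sites, so the Hamming distance is 8.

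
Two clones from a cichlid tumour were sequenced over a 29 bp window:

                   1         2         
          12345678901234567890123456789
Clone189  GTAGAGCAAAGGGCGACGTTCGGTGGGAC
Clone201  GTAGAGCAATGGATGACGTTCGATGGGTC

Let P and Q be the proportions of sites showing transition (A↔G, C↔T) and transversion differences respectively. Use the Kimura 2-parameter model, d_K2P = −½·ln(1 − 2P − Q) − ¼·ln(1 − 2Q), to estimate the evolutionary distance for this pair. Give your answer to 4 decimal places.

0.1985

The sequences differ at positions 10 (A/T, transversion), 13 (G/A, transition), 14 (C/T, transition), 23 (G/A, transition), 28 (A/T, transversion).
Of the 5 differences, 3 transitions and 2 transversions over 29 sites: P = 3/29 = 0.103448, Q = 2/29 = 0.068966.
d = −0.5·ln(0.724138) − 0.25·ln(0.862068) = −0.5·(-0.322773) − 0.25·(-0.148421) = 0.1985.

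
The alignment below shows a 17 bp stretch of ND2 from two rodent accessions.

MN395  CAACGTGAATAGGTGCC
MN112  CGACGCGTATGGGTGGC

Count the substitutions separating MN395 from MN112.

5

The sequences differ at positions 2 (A/G), 6 (T/C), 8 (A/T), 11 (A/G), 16 (C/G).
That gives 5 mismatches out of 17 aligned sites, so the Hamming distance is 5.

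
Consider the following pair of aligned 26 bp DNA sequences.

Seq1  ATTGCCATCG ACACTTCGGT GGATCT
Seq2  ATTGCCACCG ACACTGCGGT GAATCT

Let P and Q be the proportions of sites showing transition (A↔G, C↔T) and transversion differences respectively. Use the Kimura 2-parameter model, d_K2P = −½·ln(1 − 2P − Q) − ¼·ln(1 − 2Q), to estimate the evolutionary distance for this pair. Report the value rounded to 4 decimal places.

The sequences differ at positions 8 (T/C, transition), 16 (T/G, transversion), 22 (G/A, transition).
Of the 3 differences, 2 transitions and 1 transversion over 26 sites: P = 2/26 = 0.076923, Q = 1/26 = 0.038462.
d = −0.5·ln(0.807692) − 0.25·ln(0.923076) = −0.5·(-0.213574) − 0.25·(-0.080044) = 0.1268.

0.1268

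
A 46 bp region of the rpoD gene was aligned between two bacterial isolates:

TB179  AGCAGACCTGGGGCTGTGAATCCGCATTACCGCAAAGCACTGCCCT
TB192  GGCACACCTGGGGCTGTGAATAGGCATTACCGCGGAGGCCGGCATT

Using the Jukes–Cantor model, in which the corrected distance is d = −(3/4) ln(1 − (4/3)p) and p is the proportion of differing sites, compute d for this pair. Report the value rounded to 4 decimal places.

0.2880

Differing sites — 1:A/G; 5:G/C; 22:C/A; 23:C/G; 34:A/G; 35:A/G; 38:C/G; 39:A/C; 41:T/G; 44:C/A; 45:C/T.
p = 11/46 = 0.239130.
d = −0.75 · ln(1 − (4/3)·0.239130) = −0.75 · ln(0.681160) = −0.75 · (-0.383958) = 0.2880.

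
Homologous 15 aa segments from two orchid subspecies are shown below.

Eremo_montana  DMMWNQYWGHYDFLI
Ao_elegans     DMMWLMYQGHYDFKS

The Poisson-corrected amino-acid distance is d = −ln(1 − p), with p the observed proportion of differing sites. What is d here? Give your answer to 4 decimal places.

0.4055

Differing sites — 5:N/L; 6:Q/M; 8:W/Q; 14:L/K; 15:I/S.
p = 5/15 = 0.333333.
d = −ln(1 − 0.333333) = −ln(0.666667) = 0.4055.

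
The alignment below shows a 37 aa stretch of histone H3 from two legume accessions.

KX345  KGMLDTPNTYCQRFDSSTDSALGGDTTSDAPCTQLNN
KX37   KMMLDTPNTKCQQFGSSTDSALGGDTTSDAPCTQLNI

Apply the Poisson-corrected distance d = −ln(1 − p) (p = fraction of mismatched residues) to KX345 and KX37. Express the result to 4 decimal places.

Mismatches occur at site 2 (G/M), site 10 (Y/K), site 13 (R/Q), site 15 (D/G), site 37 (N/I).
p = 5/37 = 0.135135.
d = −ln(1 − 0.135135) = −ln(0.864865) = 0.1452.

0.1452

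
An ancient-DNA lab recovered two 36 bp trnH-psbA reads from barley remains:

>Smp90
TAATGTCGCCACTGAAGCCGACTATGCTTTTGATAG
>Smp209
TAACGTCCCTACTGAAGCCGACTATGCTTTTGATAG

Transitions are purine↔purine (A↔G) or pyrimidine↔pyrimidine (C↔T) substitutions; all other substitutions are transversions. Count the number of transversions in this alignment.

Differing sites — 4:T/C (Ti); 8:G/C (Tv); 10:C/T (Ti).
Of the 3 differences, 2 transitions and 1 transversion, so the answer is 1.

1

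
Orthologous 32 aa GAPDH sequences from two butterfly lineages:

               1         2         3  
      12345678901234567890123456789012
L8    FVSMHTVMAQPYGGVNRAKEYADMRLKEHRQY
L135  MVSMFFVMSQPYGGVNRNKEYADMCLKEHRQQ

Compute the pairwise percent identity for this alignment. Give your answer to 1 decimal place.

The sequences differ at positions 1 (F/M), 5 (H/F), 6 (T/F), 9 (A/S), 18 (A/N), 25 (R/C), 32 (Y/Q).
25 of the 32 sites match, so the percent identity is 25/32 × 100 = 78.1%.

78.1%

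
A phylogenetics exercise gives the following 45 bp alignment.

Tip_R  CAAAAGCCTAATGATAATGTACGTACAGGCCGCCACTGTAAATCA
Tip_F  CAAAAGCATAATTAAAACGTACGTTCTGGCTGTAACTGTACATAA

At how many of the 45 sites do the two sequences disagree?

11

Mismatches occur at site 8 (C↔A), site 13 (G↔T), site 15 (T↔A), site 18 (T↔C), site 25 (A↔T), site 27 (A↔T), site 31 (C↔T), site 33 (C↔T), site 34 (C↔A), site 41 (A↔C), site 44 (C↔A).
That gives 11 mismatches out of 45 aligned sites, so the Hamming distance is 11.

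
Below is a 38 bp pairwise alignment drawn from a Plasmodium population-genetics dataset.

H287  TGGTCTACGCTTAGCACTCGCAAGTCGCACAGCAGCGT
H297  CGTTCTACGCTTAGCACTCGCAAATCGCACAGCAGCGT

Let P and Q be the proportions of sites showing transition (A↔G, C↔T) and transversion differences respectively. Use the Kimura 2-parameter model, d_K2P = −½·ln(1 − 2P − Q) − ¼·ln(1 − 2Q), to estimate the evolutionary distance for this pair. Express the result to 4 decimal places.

Mismatches occur at site 1 (T→C, transition), site 3 (G→T, transversion), site 24 (G→A, transition).
Of the 3 differences, 2 transitions and 1 transversion over 38 sites: P = 2/38 = 0.052632, Q = 1/38 = 0.026316.
d = −0.5·ln(0.868420) − 0.25·ln(0.947368) = −0.5·(-0.141080) − 0.25·(-0.054068) = 0.0841.

0.0841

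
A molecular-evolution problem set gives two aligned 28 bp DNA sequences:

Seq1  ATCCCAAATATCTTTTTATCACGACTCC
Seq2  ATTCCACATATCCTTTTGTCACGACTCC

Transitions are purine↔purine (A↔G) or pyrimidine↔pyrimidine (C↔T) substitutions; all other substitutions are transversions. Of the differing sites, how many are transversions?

1

The sequences differ at positions 3 (C/T, transition), 7 (A/C, transversion), 13 (T/C, transition), 18 (A/G, transition).
Of the 4 differences, 3 transitions and 1 transversion, so the answer is 1.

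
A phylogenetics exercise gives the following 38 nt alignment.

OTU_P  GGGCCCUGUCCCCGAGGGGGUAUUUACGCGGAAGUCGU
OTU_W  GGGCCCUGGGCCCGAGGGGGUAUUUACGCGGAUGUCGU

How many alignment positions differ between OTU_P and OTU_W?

3

Differing sites — 9:U/G; 10:C/G; 33:A/U.
That gives 3 mismatches out of 38 aligned sites, so the Hamming distance is 3.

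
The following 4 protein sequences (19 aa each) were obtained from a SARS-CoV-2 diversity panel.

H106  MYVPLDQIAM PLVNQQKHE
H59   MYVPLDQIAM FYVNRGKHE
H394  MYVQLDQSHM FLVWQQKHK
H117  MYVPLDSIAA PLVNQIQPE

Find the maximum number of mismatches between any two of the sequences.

11

Pairwise Hamming distances:
  H106 vs H59: 4
  H106 vs H394: 6
  H106 vs H117: 5
  H59 vs H394: 8
  H59 vs H117: 8
  H394 vs H117: 11
The largest is 11, between H394 and H117.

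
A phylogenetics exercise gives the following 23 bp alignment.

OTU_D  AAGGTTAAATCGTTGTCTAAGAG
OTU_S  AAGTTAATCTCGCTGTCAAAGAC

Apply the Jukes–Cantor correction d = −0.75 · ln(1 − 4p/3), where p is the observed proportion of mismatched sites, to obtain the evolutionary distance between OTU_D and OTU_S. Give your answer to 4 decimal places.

The sequences differ at positions 4 (G/T), 6 (T/A), 8 (A/T), 9 (A/C), 13 (T/C), 18 (T/A), 23 (G/C).
p = 7/23 = 0.304348.
d = −0.75 · ln(1 − (4/3)·0.304348) = −0.75 · ln(0.594203) = −0.75 · (-0.520534) = 0.3904.

0.3904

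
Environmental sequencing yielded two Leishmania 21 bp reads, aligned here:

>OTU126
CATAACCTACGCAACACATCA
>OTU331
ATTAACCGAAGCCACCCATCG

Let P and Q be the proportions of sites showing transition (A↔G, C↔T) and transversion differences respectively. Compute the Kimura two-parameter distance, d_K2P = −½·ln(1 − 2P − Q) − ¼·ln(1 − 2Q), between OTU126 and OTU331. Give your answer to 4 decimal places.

Differing sites — 1:C/A (Tv); 2:A/T (Tv); 8:T/G (Tv); 10:C/A (Tv); 13:A/C (Tv); 16:A/C (Tv); 21:A/G (Ti).
Of the 7 differences, 1 transition and 6 transversions over 21 sites: P = 1/21 = 0.047619, Q = 6/21 = 0.285714.
d = −0.5·ln(0.619048) − 0.25·ln(0.428572) = −0.5·(-0.479572) − 0.25·(-0.847297) = 0.4516.

0.4516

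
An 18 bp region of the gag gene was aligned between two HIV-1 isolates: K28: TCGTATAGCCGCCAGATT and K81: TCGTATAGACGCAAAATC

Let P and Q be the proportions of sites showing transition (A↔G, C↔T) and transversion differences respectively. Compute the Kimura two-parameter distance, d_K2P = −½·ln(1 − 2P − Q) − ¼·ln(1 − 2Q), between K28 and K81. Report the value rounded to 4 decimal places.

0.2656

The sequences differ at positions 9 (C/A, transversion), 13 (C/A, transversion), 15 (G/A, transition), 18 (T/C, transition).
Of the 4 differences, 2 transitions and 2 transversions over 18 sites: P = 2/18 = 0.111111, Q = 2/18 = 0.111111.
d = −0.5·ln(0.666667) − 0.25·ln(0.777778) = −0.5·(-0.405465) − 0.25·(-0.251314) = 0.2656.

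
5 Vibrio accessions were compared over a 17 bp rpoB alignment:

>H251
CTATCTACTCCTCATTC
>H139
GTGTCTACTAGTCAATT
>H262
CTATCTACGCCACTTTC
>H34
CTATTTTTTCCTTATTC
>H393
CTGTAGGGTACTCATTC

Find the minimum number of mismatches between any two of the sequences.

3

Pairwise Hamming distances:
  H251 vs H139: 6
  H251 vs H262: 3
  H251 vs H34: 4
  H251 vs H393: 6
  H139 vs H262: 9
  H139 vs H34: 10
  H139 vs H393: 8
  H262 vs H34: 7
  H262 vs H393: 9
  H34 vs H393: 7
The smallest is 3, between H251 and H262.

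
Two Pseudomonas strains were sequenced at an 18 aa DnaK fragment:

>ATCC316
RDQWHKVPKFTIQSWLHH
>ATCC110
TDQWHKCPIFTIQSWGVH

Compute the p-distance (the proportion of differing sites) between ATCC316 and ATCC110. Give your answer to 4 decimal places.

0.2778

Differing sites — 1:R/T; 7:V/C; 9:K/I; 16:L/G; 17:H/V.
There are 5 differences over 18 sites, so p = 5/18 = 0.2778.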